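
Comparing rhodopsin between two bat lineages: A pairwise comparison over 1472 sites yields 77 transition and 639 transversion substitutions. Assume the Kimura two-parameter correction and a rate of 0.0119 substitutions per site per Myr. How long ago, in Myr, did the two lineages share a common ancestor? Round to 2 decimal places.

37.54

P = 77/1472 ≈ 0.05231 and Q = 639/1472 ≈ 0.434103.
Under the Kimura two-parameter model, d = −½ ln(1 − 2P − Q) − ¼ ln(1 − 2Q).
1 − 2P − Q = 0.461277, giving −½ ln(0.461277) = 0.386878.
1 − 2Q = 0.131794, giving −¼ ln(0.131794) = 0.506629.
d = 0.386878 + 0.506629 = 0.893507.
Under a molecular clock d = 2μt, so t = d/(2μ) = 0.893507 / (2 × 0.0119) = 37.54 Myr.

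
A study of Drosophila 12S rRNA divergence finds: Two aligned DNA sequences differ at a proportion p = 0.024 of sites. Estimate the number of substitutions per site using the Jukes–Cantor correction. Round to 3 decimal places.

0.024

d = −(3/4) ln(1 − 4p/3) = −0.75 ln(1 − 0.032) = −0.75 ln(0.968)
  = −0.75 × (-0.032523) = 0.024392 substitutions/site.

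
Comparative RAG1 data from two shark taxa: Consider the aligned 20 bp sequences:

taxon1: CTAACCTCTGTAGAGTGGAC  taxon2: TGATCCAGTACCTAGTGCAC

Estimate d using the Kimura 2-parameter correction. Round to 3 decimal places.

Of 20 sites, 3 differences are transitions and 7 are transversions, so P = 3/20 = 0.15 and Q = 7/20 = 0.35.
Under the Kimura two-parameter model, d = −½ ln(1 − 2P − Q) − ¼ ln(1 − 2Q).
1 − 2P − Q = 0.35, giving −½ ln(0.35) = 0.524911.
1 − 2Q = 0.3, giving −¼ ln(0.3) = 0.300993.
d = 0.524911 + 0.300993 = 0.825904.

0.826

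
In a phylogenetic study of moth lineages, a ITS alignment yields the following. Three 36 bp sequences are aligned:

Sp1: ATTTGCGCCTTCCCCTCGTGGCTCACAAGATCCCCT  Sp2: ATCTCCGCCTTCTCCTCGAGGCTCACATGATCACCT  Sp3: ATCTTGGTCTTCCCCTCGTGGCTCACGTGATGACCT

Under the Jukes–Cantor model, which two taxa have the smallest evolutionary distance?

Sp1–Sp2: 6/36 differ, p = 0.167, d = 0.188.
Sp1–Sp3: 8/36 differ, p = 0.222, d = 0.264.
Sp2–Sp3: 7/36 differ, p = 0.194, d = 0.225.
The smallest distance is between Sp1 and Sp2.

Sp1 and Sp2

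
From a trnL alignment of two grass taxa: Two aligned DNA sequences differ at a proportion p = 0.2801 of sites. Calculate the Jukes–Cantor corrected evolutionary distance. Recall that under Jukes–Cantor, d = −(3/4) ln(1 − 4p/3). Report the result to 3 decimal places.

0.351

d = −(3/4) ln(1 − 4p/3) = −0.75 ln(1 − 0.373467) = −0.75 ln(0.626533)
  = −0.75 × (-0.467554) = 0.350666 substitutions/site.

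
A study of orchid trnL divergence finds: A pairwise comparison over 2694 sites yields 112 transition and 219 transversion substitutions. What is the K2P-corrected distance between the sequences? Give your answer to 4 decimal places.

0.1342

P = 112/2694 ≈ 0.041574 and Q = 219/2694 ≈ 0.081292.
Under the Kimura two-parameter model, d = −½ ln(1 − 2P − Q) − ¼ ln(1 − 2Q).
1 − 2P − Q = 0.83556, giving −½ ln(0.83556) = 0.089827.
1 − 2Q = 0.837416, giving −¼ ln(0.837416) = 0.044359.
d = 0.089827 + 0.044359 = 0.134186.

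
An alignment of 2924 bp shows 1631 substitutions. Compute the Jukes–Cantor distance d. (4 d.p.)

p = 1631/2924 ≈ 0.557798.
d = −(3/4) ln(1 − 4p/3) = −0.75 ln(1 − 0.743731) = −0.75 ln(0.256269)
  = −0.75 × (-1.361528) = 1.021146 substitutions/site.

1.0211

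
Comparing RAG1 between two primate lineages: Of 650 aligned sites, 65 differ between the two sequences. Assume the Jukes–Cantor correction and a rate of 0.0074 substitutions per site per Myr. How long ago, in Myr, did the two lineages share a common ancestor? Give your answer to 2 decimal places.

7.25

p = 65/650 = 0.1.
d = −(3/4) ln(1 − 4p/3) = −0.75 ln(1 − 0.133333) = −0.75 ln(0.866667)
  = −0.75 × (-0.143100) = 0.107325 substitutions/site.
Under a molecular clock d = 2μt, so t = d/(2μ) = 0.107325 / (2 × 0.0074) = 7.25 Myr.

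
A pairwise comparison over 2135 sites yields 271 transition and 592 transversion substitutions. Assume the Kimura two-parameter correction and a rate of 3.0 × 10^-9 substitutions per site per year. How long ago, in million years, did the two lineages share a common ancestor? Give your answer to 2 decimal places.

P = 271/2135 ≈ 0.126932 and Q = 592/2135 ≈ 0.277283.
Under the Kimura two-parameter model, d = −½ ln(1 − 2P − Q) − ¼ ln(1 − 2Q).
1 − 2P − Q = 0.468853, giving −½ ln(0.468853) = 0.378733.
1 − 2Q = 0.445434, giving −¼ ln(0.445434) = 0.202177.
d = 0.378733 + 0.202177 = 0.580910.
Under a molecular clock d = 2μt, so t = d/(2μ) = 0.580910 / (2 × 3.0 × 10^-9) = 96.82 million years.

96.82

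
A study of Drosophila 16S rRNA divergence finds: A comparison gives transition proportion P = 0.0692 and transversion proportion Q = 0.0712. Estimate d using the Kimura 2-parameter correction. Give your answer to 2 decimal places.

Under the Kimura two-parameter model, d = −½ ln(1 − 2P − Q) − ¼ ln(1 − 2Q).
1 − 2P − Q = 0.7904, giving −½ ln(0.7904) = 0.117608.
1 − 2Q = 0.8576, giving −¼ ln(0.8576) = 0.038404.
d = 0.117608 + 0.038404 = 0.156012.

0.16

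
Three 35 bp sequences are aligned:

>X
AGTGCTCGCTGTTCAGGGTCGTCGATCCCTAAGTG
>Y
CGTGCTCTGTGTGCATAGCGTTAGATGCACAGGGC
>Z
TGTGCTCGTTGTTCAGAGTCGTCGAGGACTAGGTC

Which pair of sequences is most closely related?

X and Z

X–Y: 16/35 differ, p = 0.457, d = 0.705.
X–Z: 8/35 differ, p = 0.229, d = 0.273.
Y–Z: 14/35 differ, p = 0.400, d = 0.572.
The smallest distance is between X and Z.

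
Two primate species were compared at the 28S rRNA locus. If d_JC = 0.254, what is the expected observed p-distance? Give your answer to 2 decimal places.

p = (3/4)(1 − e^(−4d/3)) = 0.75 × (1 − e^(-0.338667)) = 0.75 × (1 − 0.712720) = 0.215460.

0.22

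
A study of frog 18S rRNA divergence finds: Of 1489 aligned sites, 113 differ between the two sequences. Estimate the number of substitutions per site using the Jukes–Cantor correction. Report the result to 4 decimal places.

p = 113/1489 ≈ 0.07589.
d = −(3/4) ln(1 − 4p/3) = −0.75 ln(1 − 0.101187) = −0.75 ln(0.898813)
  = −0.75 × (-0.106680) = 0.080010 substitutions/site.

0.0800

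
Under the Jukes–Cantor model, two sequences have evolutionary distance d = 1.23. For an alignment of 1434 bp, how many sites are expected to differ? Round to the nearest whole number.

Invert JC69: p = (3/4)(1 − e^(−4d/3)) = 0.75 × (1 − e^(-1.64)) = 0.75 × (1 − 0.193980) = 0.604515.
Expected differing sites = pL ≈ 0.604515 × 1434 = 866.87451 ≈ 867.

867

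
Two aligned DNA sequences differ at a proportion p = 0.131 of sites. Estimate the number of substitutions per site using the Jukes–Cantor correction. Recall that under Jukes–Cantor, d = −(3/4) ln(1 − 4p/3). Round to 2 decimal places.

d = −(3/4) ln(1 − 4p/3) = −0.75 ln(1 − 0.174667) = −0.75 ln(0.825333)
  = −0.75 × (-0.191968) = 0.143976 substitutions/site.

0.14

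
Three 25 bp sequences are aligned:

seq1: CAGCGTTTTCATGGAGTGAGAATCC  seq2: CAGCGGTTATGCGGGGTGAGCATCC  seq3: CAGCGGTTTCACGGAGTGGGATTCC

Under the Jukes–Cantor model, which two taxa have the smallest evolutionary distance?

seq1 and seq3

seq1–seq2: 7/25 differ, p = 0.280, d = 0.351.
seq1–seq3: 4/25 differ, p = 0.160, d = 0.180.
seq2–seq3: 7/25 differ, p = 0.280, d = 0.351.
The smallest distance is between seq1 and seq3.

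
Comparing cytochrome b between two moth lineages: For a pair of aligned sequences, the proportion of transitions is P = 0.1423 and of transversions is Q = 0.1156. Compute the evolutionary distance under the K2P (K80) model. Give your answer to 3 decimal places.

0.321

Under the Kimura two-parameter model, d = −½ ln(1 − 2P − Q) − ¼ ln(1 − 2Q).
1 − 2P − Q = 0.5998, giving −½ ln(0.5998) = 0.255580.
1 − 2Q = 0.7688, giving −¼ ln(0.7688) = 0.065731.
d = 0.255580 + 0.065731 = 0.321311.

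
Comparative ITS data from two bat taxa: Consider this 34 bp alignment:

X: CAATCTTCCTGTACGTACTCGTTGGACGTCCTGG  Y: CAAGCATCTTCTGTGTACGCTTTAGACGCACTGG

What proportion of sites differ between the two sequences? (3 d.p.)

0.324

The sequences differ at 11 of 34 positions.
p = 11/34 = 0.323529… ≈ 0.324 (to 3 d.p.).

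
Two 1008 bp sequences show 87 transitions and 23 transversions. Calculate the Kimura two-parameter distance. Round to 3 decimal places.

0.120

P = 87/1008 ≈ 0.08631 and Q = 23/1008 ≈ 0.022817.
Under the Kimura two-parameter model, d = −½ ln(1 − 2P − Q) − ¼ ln(1 − 2Q).
1 − 2P − Q = 0.804563, giving −½ ln(0.804563) = 0.108728.
1 − 2Q = 0.954366, giving −¼ ln(0.954366) = 0.011677.
d = 0.108728 + 0.011677 = 0.120405.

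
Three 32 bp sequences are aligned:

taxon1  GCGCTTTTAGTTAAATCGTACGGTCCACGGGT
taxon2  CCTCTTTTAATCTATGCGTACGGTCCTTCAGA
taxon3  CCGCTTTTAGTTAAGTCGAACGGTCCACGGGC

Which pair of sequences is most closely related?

taxon1 and taxon3

taxon1–taxon2: 12/32 differ, p = 0.375, d = 0.520.
taxon1–taxon3: 4/32 differ, p = 0.125, d = 0.137.
taxon2–taxon3: 12/32 differ, p = 0.375, d = 0.520.
The smallest distance is between taxon1 and taxon3.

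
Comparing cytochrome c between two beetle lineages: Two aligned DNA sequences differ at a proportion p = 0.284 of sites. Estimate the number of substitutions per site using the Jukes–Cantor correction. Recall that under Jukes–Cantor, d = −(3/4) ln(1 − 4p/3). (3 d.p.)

0.357

d = −(3/4) ln(1 − 4p/3) = −0.75 ln(1 − 0.378667) = −0.75 ln(0.621333)
  = −0.75 × (-0.475888) = 0.356916 substitutions/site.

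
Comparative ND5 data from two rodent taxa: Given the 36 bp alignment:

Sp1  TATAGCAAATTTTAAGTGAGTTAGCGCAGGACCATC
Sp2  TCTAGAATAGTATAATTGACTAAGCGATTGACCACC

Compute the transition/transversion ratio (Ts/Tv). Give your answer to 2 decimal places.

0.09

Transitions are A↔G and C↔T; transversions are all other mismatches.
Transitions: 1. Transversions: 11.
R = 1/11 = 0.090909… ≈ 0.09 (to 2 d.p.).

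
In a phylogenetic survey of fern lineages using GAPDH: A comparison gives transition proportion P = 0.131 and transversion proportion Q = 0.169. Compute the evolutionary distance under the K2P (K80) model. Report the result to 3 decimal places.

0.385

Under the Kimura two-parameter model, d = −½ ln(1 − 2P − Q) − ¼ ln(1 − 2Q).
1 − 2P − Q = 0.569, giving −½ ln(0.569) = 0.281937.
1 − 2Q = 0.662, giving −¼ ln(0.662) = 0.103122.
d = 0.281937 + 0.103122 = 0.385059.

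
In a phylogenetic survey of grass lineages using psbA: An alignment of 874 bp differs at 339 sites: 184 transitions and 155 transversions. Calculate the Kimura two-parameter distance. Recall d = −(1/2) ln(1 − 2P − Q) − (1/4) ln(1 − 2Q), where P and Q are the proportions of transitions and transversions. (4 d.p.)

P = 184/874 ≈ 0.210526 and Q = 155/874 ≈ 0.177346.
Under the Kimura two-parameter model, d = −½ ln(1 − 2P − Q) − ¼ ln(1 − 2Q).
1 − 2P − Q = 0.401602, giving −½ ln(0.401602) = 0.456147.
1 − 2Q = 0.645308, giving −¼ ln(0.645308) = 0.109507.
d = 0.456147 + 0.109507 = 0.565654.

0.5657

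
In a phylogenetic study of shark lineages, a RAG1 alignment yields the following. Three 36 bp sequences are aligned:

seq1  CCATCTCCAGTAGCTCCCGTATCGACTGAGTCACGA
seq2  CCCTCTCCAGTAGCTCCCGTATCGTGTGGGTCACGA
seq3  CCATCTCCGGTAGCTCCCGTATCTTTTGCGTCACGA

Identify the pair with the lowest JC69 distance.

seq1–seq2: 4/36 differ, p = 0.111, d = 0.120.
seq1–seq3: 5/36 differ, p = 0.139, d = 0.154.
seq2–seq3: 5/36 differ, p = 0.139, d = 0.154.
The smallest distance is between seq1 and seq2.

seq1 and seq2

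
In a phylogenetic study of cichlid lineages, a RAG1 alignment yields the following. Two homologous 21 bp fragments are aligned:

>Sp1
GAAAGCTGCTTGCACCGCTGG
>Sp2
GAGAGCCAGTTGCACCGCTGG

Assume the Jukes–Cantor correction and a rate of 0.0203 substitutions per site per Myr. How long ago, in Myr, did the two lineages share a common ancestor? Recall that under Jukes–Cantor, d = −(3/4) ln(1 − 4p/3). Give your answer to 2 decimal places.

The sequences differ at 4 of 21 sites (3, 7, 8, 9), so p = 4/21 ≈ 0.190476.
d = −(3/4) ln(1 − 4p/3) = −0.75 ln(1 − 0.253968) = −0.75 ln(0.746032)
  = −0.75 × (-0.292987) = 0.219740 substitutions/site.
Under a molecular clock d = 2μt, so t = d/(2μ) = 0.219740 / (2 × 0.0203) = 5.41 Myr.

5.41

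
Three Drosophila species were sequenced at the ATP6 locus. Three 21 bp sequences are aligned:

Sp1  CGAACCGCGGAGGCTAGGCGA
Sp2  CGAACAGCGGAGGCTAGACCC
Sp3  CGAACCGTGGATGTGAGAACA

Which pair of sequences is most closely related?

Sp1 and Sp2

Sp1–Sp2: 4/21 differ, p = 0.190, d = 0.220.
Sp1–Sp3: 7/21 differ, p = 0.333, d = 0.441.
Sp2–Sp3: 7/21 differ, p = 0.333, d = 0.441.
The smallest distance is between Sp1 and Sp2.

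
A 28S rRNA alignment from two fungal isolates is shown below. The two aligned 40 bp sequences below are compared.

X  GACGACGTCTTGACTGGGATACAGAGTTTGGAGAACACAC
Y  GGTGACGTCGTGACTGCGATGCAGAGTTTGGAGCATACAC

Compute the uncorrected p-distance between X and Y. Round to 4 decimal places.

The sequences differ at 7 of 40 positions (sites 2, 3, 10, 17, 21, 34, 36).
p = 7/40 = 0.1750.

0.1750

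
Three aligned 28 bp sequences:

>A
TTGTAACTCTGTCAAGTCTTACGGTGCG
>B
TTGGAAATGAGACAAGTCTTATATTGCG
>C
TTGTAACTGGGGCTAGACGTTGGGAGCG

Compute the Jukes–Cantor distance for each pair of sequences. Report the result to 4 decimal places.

d(A,B) = 0.3597, d(A,C) = 0.4197, d(B,C) = 0.6355

A–B: 8/28 sites differ → p ≈ 0.285714, d = −0.75 ln(1 − 0.380952) = 0.359679 ≈ 0.3597.
A–C: 9/28 sites differ → p ≈ 0.321429, d = −0.75 ln(1 − 0.428572) = 0.419713 ≈ 0.4197.
B–C: 12/28 sites differ → p ≈ 0.428571, d = −0.75 ln(1 − 0.571428) = 0.635472 ≈ 0.6355.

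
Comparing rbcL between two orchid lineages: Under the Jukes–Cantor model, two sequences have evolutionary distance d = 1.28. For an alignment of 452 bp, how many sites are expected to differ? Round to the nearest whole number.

277

Invert JC69: p = (3/4)(1 − e^(−4d/3)) = 0.75 × (1 − e^(-1.706667)) = 0.75 × (1 − 0.181470) = 0.613898.
Expected differing sites = pL ≈ 0.613898 × 452 = 277.481896 ≈ 277.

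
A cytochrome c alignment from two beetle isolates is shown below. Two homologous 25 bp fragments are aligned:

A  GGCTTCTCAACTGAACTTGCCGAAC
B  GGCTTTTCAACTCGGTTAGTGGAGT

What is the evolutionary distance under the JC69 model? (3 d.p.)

0.572

The sequences differ at 10 of 25 sites (6, 13, 14, 15, 16, 18, 20, 21, 24, 25), so p = 10/25 = 0.4.
d = −(3/4) ln(1 − 4p/3) = −0.75 ln(1 − 0.533333) = −0.75 ln(0.466667)
  = −0.75 × (-0.762139) = 0.571604 substitutions/site.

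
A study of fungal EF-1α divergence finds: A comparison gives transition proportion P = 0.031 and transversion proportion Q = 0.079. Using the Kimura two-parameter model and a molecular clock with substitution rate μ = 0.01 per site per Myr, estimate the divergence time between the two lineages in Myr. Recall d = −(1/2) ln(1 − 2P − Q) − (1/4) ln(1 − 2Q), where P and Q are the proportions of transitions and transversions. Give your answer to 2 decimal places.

Under the Kimura two-parameter model, d = −½ ln(1 − 2P − Q) − ¼ ln(1 − 2Q).
1 − 2P − Q = 0.859, giving −½ ln(0.859) = 0.075993.
1 − 2Q = 0.842, giving −¼ ln(0.842) = 0.042994.
d = 0.075993 + 0.042994 = 0.118987.
Under a molecular clock d = 2μt, so t = d/(2μ) = 0.118987 / (2 × 0.01) = 5.95 Myr.

5.95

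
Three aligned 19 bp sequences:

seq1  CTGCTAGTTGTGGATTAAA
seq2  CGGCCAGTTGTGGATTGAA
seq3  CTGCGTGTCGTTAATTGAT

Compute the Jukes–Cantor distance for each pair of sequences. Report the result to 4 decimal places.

seq1–seq2: 3/19 sites differ → p ≈ 0.157895, d = −0.75 ln(1 − 0.210527) = 0.177292 ≈ 0.1773.
seq1–seq3: 7/19 sites differ → p ≈ 0.368421, d = −0.75 ln(1 − 0.491228) = 0.506816 ≈ 0.5068.
seq2–seq3: 7/19 sites differ → p ≈ 0.368421, d = −0.75 ln(1 − 0.491228) = 0.506816 ≈ 0.5068.

d(seq1,seq2) = 0.1773, d(seq1,seq3) = 0.5068, d(seq2,seq3) = 0.5068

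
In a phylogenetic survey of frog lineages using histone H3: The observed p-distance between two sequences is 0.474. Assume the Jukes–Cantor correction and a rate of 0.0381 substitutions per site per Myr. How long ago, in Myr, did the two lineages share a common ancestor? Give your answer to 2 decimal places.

d = −(3/4) ln(1 − 4p/3) = −0.75 ln(1 − 0.632) = −0.75 ln(0.368)
  = −0.75 × (-0.999672) = 0.749754 substitutions/site.
Under a molecular clock d = 2μt, so t = d/(2μ) = 0.749754 / (2 × 0.0381) = 9.84 Myr.

9.84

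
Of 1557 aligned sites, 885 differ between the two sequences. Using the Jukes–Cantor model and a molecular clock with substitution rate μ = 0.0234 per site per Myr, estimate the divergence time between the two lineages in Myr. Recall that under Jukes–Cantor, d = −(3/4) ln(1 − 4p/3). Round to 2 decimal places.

22.73

p = 885/1557 ≈ 0.568401.
d = −(3/4) ln(1 − 4p/3) = −0.75 ln(1 − 0.757868) = −0.75 ln(0.242132)
  = −0.75 × (-1.418272) = 1.063704 substitutions/site.
Under a molecular clock d = 2μt, so t = d/(2μ) = 1.063704 / (2 × 0.0234) = 22.73 Myr.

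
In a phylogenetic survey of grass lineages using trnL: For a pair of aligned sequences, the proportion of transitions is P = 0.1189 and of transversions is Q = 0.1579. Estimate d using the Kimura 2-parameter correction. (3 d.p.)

0.347

Under the Kimura two-parameter model, d = −½ ln(1 − 2P − Q) − ¼ ln(1 − 2Q).
1 − 2P − Q = 0.6043, giving −½ ln(0.6043) = 0.251842.
1 − 2Q = 0.6842, giving −¼ ln(0.6842) = 0.094876.
d = 0.251842 + 0.094876 = 0.346718.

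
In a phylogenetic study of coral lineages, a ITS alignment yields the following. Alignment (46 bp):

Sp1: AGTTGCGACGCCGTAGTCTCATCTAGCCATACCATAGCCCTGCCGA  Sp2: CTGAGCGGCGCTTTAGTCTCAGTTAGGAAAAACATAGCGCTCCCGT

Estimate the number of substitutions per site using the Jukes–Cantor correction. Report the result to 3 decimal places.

0.467

The sequences differ at 16 of 46 sites, so p = 16/46 ≈ 0.347826.
d = −(3/4) ln(1 − 4p/3) = −0.75 ln(1 − 0.463768) = −0.75 ln(0.536232)
  = −0.75 × (-0.623188) = 0.467391 substitutions/site.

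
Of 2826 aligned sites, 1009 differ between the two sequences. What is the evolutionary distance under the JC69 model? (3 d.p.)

0.485

p = 1009/2826 ≈ 0.357042.
d = −(3/4) ln(1 − 4p/3) = −0.75 ln(1 − 0.476056) = −0.75 ln(0.523944)
  = −0.75 × (-0.646370) = 0.484778 substitutions/site.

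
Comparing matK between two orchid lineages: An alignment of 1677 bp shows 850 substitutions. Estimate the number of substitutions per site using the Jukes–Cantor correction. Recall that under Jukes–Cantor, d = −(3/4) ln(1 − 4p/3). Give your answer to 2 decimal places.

p = 850/1677 ≈ 0.506857.
d = −(3/4) ln(1 − 4p/3) = −0.75 ln(1 − 0.675809) = −0.75 ln(0.324191)
  = −0.75 × (-1.126422) = 0.844817 substitutions/site.

0.84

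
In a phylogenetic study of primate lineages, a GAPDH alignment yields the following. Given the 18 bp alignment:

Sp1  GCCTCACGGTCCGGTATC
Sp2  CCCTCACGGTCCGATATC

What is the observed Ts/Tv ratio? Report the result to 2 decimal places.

Transitions are A↔G and C↔T; transversions are all other mismatches.
Transitions: 1. Transversions: 1.
R = 1/1 = 1.00.

1.00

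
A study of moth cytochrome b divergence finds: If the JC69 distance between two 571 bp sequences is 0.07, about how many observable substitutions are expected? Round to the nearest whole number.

Invert JC69: p = (3/4)(1 − e^(−4d/3)) = 0.75 × (1 − e^(-0.093333)) = 0.75 × (1 − 0.910890) = 0.066833.
Expected differing sites = pL ≈ 0.066833 × 571 = 38.161643 ≈ 38.

38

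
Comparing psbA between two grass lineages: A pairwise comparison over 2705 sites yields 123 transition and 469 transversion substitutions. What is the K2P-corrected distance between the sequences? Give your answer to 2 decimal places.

0.26

P = 123/2705 ≈ 0.045471 and Q = 469/2705 ≈ 0.173383.
Under the Kimura two-parameter model, d = −½ ln(1 − 2P − Q) − ¼ ln(1 − 2Q).
1 − 2P − Q = 0.735675, giving −½ ln(0.735675) = 0.153483.
1 − 2Q = 0.653234, giving −¼ ln(0.653234) = 0.106455.
d = 0.153483 + 0.106455 = 0.259938.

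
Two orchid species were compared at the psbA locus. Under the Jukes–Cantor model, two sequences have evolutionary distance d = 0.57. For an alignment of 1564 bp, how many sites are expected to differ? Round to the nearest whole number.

Invert JC69: p = (3/4)(1 − e^(−4d/3)) = 0.75 × (1 − e^(-0.76)) = 0.75 × (1 − 0.467666) = 0.399251.
Expected differing sites = pL ≈ 0.399251 × 1564 = 624.428564 ≈ 624.

624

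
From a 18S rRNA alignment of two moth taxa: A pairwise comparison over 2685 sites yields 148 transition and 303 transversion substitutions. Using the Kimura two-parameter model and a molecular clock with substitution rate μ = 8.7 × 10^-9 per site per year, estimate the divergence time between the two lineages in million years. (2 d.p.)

10.93

P = 148/2685 ≈ 0.055121 and Q = 303/2685 ≈ 0.112849.
Under the Kimura two-parameter model, d = −½ ln(1 − 2P − Q) − ¼ ln(1 − 2Q).
1 − 2P − Q = 0.776909, giving −½ ln(0.776909) = 0.126216.
1 − 2Q = 0.774302, giving −¼ ln(0.774302) = 0.063948.
d = 0.126216 + 0.063948 = 0.190164.
Under a molecular clock d = 2μt, so t = d/(2μ) = 0.190164 / (2 × 8.7 × 10^-9) = 10.93 million years.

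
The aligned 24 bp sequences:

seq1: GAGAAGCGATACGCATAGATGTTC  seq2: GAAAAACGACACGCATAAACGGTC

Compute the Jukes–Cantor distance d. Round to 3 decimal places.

The sequences differ at 6 of 24 sites (3, 6, 10, 18, 20, 22), so p = 6/24 = 0.25.
d = −(3/4) ln(1 − 4p/3) = −0.75 ln(1 − 0.333333) = −0.75 ln(0.666667)
  = −0.75 × (-0.405465) = 0.304099 substitutions/site.

0.304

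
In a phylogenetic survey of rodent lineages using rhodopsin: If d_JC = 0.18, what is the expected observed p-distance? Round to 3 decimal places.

0.160

p = (3/4)(1 − e^(−4d/3)) = 0.75 × (1 − e^(-0.24)) = 0.75 × (1 − 0.786628) = 0.160029.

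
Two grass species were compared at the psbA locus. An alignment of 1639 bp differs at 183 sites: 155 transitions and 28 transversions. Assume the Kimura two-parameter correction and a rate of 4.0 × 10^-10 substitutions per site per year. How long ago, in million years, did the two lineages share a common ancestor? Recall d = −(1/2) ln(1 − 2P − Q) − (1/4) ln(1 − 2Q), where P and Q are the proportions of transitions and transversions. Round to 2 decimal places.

155.21

P = 155/1639 ≈ 0.09457 and Q = 28/1639 ≈ 0.017084.
Under the Kimura two-parameter model, d = −½ ln(1 − 2P − Q) − ¼ ln(1 − 2Q).
1 − 2P − Q = 0.793776, giving −½ ln(0.793776) = 0.115477.
1 − 2Q = 0.965832, giving −¼ ln(0.965832) = 0.008691.
d = 0.115477 + 0.008691 = 0.124168.
Under a molecular clock d = 2μt, so t = d/(2μ) = 0.124168 / (2 × 4.0 × 10^-10) = 155.21 million years.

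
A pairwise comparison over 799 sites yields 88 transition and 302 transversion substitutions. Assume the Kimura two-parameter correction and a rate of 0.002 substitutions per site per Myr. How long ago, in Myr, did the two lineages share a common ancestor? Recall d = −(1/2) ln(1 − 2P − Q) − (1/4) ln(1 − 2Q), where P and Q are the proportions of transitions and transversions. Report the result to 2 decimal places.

P = 88/799 ≈ 0.110138 and Q = 302/799 ≈ 0.377972.
Under the Kimura two-parameter model, d = −½ ln(1 − 2P − Q) − ¼ ln(1 − 2Q).
1 − 2P − Q = 0.401752, giving −½ ln(0.401752) = 0.455960.
1 − 2Q = 0.244056, giving −¼ ln(0.244056) = 0.352589.
d = 0.455960 + 0.352589 = 0.808549.
Under a molecular clock d = 2μt, so t = d/(2μ) = 0.808549 / (2 × 0.002) = 202.14 Myr.

202.14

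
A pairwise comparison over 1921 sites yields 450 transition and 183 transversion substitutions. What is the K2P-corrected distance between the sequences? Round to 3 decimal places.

P = 450/1921 ≈ 0.234253 and Q = 183/1921 ≈ 0.095263.
Under the Kimura two-parameter model, d = −½ ln(1 − 2P − Q) − ¼ ln(1 − 2Q).
1 − 2P − Q = 0.436231, giving −½ ln(0.436231) = 0.414792.
1 − 2Q = 0.809474, giving −¼ ln(0.809474) = 0.052843.
d = 0.414792 + 0.052843 = 0.467635.

0.468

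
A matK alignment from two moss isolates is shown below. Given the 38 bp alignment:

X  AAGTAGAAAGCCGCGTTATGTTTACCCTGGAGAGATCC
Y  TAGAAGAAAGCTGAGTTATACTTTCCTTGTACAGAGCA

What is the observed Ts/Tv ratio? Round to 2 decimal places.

0.50

Transitions are A↔G and C↔T; transversions are all other mismatches.
Transitions: 4. Transversions: 8.
R = 4/8 = 0.50.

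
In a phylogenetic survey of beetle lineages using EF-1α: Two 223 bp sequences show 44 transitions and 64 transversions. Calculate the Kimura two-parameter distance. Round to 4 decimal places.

P = 44/223 ≈ 0.197309 and Q = 64/223 ≈ 0.286996.
Under the Kimura two-parameter model, d = −½ ln(1 − 2P − Q) − ¼ ln(1 − 2Q).
1 − 2P − Q = 0.318386, giving −½ ln(0.318386) = 0.572245.
1 − 2Q = 0.426008, giving −¼ ln(0.426008) = 0.213324.
d = 0.572245 + 0.213324 = 0.785569.

0.7856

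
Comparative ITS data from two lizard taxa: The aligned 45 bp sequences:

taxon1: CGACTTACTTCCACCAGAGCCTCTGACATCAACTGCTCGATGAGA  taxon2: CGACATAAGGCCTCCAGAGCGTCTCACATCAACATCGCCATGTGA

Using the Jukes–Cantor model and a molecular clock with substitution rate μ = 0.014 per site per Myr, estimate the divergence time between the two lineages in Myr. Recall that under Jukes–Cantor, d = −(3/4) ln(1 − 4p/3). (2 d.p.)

The sequences differ at 12 of 45 sites, so p = 12/45 ≈ 0.266667.
d = −(3/4) ln(1 − 4p/3) = −0.75 ln(1 − 0.355556) = −0.75 ln(0.644444)
  = −0.75 × (-0.439367) = 0.329525 substitutions/site.
Under a molecular clock d = 2μt, so t = d/(2μ) = 0.329525 / (2 × 0.014) = 11.77 Myr.

11.77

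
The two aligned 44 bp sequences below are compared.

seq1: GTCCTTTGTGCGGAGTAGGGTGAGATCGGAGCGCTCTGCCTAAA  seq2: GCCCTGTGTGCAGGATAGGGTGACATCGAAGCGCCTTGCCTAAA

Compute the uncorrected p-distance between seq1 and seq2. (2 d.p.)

0.20

The sequences differ at 9 of 44 positions (sites 2, 6, 12, 14, 15, 24, 29, 35, 36).
p = 9/44 = 0.204545… ≈ 0.20 (to 2 d.p.).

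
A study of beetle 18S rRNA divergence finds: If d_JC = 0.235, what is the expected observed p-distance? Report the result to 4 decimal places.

0.2017

p = (3/4)(1 − e^(−4d/3)) = 0.75 × (1 − e^(-0.313333)) = 0.75 × (1 − 0.731006) = 0.201746.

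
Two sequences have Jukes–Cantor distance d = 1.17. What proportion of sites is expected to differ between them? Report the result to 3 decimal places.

0.592

p = (3/4)(1 − e^(−4d/3)) = 0.75 × (1 − e^(-1.56)) = 0.75 × (1 − 0.210136) = 0.592398.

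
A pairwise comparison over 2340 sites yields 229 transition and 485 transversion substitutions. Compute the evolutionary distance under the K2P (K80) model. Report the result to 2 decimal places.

P = 229/2340 ≈ 0.097863 and Q = 485/2340 ≈ 0.207265.
Under the Kimura two-parameter model, d = −½ ln(1 − 2P − Q) − ¼ ln(1 − 2Q).
1 − 2P − Q = 0.597009, giving −½ ln(0.597009) = 0.257912.
1 − 2Q = 0.58547, giving −¼ ln(0.58547) = 0.133835.
d = 0.257912 + 0.133835 = 0.391747.

0.39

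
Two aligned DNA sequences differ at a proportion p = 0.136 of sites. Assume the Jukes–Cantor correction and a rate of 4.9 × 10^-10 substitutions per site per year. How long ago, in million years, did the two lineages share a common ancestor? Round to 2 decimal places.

d = −(3/4) ln(1 − 4p/3) = −0.75 ln(1 − 0.181333) = −0.75 ln(0.818667)
  = −0.75 × (-0.200078) = 0.150059 substitutions/site.
Under a molecular clock d = 2μt, so t = d/(2μ) = 0.150059 / (2 × 4.9 × 10^-10) = 153.12 million years.

153.12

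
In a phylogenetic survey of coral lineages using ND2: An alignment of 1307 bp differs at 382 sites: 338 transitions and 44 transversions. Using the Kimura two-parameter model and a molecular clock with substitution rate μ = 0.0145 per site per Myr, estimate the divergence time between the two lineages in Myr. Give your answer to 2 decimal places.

14.40

P = 338/1307 ≈ 0.258607 and Q = 44/1307 ≈ 0.033665.
Under the Kimura two-parameter model, d = −½ ln(1 − 2P − Q) − ¼ ln(1 − 2Q).
1 − 2P − Q = 0.449121, giving −½ ln(0.449121) = 0.400231.
1 − 2Q = 0.93267, giving −¼ ln(0.93267) = 0.017426.
d = 0.400231 + 0.017426 = 0.417657.
Under a molecular clock d = 2μt, so t = d/(2μ) = 0.417657 / (2 × 0.0145) = 14.40 Myr.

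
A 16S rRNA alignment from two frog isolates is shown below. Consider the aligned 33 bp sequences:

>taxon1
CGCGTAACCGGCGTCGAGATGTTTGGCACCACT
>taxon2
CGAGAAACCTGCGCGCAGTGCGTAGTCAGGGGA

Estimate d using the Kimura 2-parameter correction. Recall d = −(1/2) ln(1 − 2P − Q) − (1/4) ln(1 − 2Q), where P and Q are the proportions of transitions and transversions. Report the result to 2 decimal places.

1.03

Of 33 sites, 2 differences are transitions and 15 are transversions, so P = 2/33 ≈ 0.060606 and Q = 15/33 ≈ 0.454545.
Under the Kimura two-parameter model, d = −½ ln(1 − 2P − Q) − ¼ ln(1 − 2Q).
1 − 2P − Q = 0.424243, giving −½ ln(0.424243) = 0.428724.
1 − 2Q = 0.09091, giving −¼ ln(0.09091) = 0.599471.
d = 0.428724 + 0.599471 = 1.028195.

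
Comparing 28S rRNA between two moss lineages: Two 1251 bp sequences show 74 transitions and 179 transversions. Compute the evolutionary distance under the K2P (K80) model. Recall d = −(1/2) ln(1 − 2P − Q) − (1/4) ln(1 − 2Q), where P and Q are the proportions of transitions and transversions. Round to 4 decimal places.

P = 74/1251 ≈ 0.059153 and Q = 179/1251 ≈ 0.143086.
Under the Kimura two-parameter model, d = −½ ln(1 − 2P − Q) − ¼ ln(1 − 2Q).
1 − 2P − Q = 0.738608, giving −½ ln(0.738608) = 0.151494.
1 − 2Q = 0.713828, giving −¼ ln(0.713828) = 0.084278.
d = 0.151494 + 0.084278 = 0.235772.

0.2358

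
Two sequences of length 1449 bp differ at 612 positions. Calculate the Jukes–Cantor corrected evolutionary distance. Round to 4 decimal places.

0.6211

p = 612/1449 ≈ 0.42236.
d = −(3/4) ln(1 − 4p/3) = −0.75 ln(1 − 0.563147) = −0.75 ln(0.436853)
  = −0.75 × (-0.828159) = 0.621119 substitutions/site.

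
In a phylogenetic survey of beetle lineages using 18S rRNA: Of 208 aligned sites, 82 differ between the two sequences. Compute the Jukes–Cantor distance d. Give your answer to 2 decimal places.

p = 82/208 ≈ 0.394231.
d = −(3/4) ln(1 − 4p/3) = −0.75 ln(1 − 0.525641) = −0.75 ln(0.474359)
  = −0.75 × (-0.745791) = 0.559343 substitutions/site.

0.56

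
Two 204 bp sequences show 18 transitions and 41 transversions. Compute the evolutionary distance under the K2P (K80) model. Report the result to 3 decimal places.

0.365

P = 18/204 ≈ 0.088235 and Q = 41/204 ≈ 0.20098.
Under the Kimura two-parameter model, d = −½ ln(1 − 2P − Q) − ¼ ln(1 − 2Q).
1 − 2P − Q = 0.62255, giving −½ ln(0.62255) = 0.236966.
1 − 2Q = 0.59804, giving −¼ ln(0.59804) = 0.128524.
d = 0.236966 + 0.128524 = 0.365490.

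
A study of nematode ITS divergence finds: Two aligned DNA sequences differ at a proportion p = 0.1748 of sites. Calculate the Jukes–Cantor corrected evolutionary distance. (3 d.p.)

0.199

d = −(3/4) ln(1 − 4p/3) = −0.75 ln(1 − 0.233067) = −0.75 ln(0.766933)
  = −0.75 × (-0.265356) = 0.199017 substitutions/site.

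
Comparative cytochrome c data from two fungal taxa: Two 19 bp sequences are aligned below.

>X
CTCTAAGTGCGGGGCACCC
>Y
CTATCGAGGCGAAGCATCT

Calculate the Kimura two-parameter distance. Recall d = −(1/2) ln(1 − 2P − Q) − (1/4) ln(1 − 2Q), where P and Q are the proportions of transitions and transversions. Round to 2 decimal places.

0.87

Of 19 sites, 6 differences are transitions and 3 are transversions, so P = 6/19 ≈ 0.315789 and Q = 3/19 ≈ 0.157895.
Under the Kimura two-parameter model, d = −½ ln(1 − 2P − Q) − ¼ ln(1 − 2Q).
1 − 2P − Q = 0.210527, giving −½ ln(0.210527) = 0.779071.
1 − 2Q = 0.68421, giving −¼ ln(0.68421) = 0.094873.
d = 0.779071 + 0.094873 = 0.873944.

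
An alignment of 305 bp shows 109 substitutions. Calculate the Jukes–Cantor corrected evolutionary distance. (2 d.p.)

0.49

p = 109/305 ≈ 0.357377.
d = −(3/4) ln(1 − 4p/3) = −0.75 ln(1 − 0.476503) = −0.75 ln(0.523497)
  = −0.75 × (-0.647224) = 0.485418 substitutions/site.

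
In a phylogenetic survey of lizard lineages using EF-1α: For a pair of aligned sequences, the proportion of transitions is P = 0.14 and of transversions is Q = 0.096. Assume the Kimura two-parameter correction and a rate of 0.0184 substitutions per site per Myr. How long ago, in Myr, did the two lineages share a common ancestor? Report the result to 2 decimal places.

Under the Kimura two-parameter model, d = −½ ln(1 − 2P − Q) − ¼ ln(1 − 2Q).
1 − 2P − Q = 0.624, giving −½ ln(0.624) = 0.235802.
1 − 2Q = 0.808, giving −¼ ln(0.808) = 0.053298.
d = 0.235802 + 0.053298 = 0.289100.
Under a molecular clock d = 2μt, so t = d/(2μ) = 0.289100 / (2 × 0.0184) = 7.86 Myr.

7.86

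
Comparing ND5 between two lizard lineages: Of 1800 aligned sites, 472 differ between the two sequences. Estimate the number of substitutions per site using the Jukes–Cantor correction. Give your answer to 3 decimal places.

0.323

p = 472/1800 ≈ 0.262222.
d = −(3/4) ln(1 − 4p/3) = −0.75 ln(1 − 0.349629) = −0.75 ln(0.650371)
  = −0.75 × (-0.430212) = 0.322659 substitutions/site.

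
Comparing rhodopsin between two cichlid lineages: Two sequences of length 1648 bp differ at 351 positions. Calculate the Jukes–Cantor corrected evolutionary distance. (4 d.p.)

p = 351/1648 ≈ 0.212985.
d = −(3/4) ln(1 − 4p/3) = −0.75 ln(1 − 0.28398) = −0.75 ln(0.71602)
  = −0.75 × (-0.334047) = 0.250535 substitutions/site.

0.2505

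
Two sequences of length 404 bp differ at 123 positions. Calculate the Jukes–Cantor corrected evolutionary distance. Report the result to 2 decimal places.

0.39

p = 123/404 ≈ 0.304455.
d = −(3/4) ln(1 − 4p/3) = −0.75 ln(1 − 0.40594) = −0.75 ln(0.59406)
  = −0.75 × (-0.520775) = 0.390581 substitutions/site.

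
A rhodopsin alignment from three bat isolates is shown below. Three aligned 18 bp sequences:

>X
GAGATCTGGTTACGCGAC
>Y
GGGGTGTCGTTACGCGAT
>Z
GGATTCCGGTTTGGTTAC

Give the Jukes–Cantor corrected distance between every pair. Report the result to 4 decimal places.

X–Y: 5/18 sites differ → p ≈ 0.277778, d = −0.75 ln(1 − 0.370371) = 0.346968 ≈ 0.3470.
X–Z: 8/18 sites differ → p ≈ 0.444444, d = −0.75 ln(1 − 0.592592) = 0.673455 ≈ 0.6735.
Y–Z: 10/18 sites differ → p ≈ 0.555556, d = −0.75 ln(1 − 0.740741) = 1.012446 ≈ 1.0124.

d(X,Y) = 0.3470, d(X,Z) = 0.6735, d(Y,Z) = 1.0124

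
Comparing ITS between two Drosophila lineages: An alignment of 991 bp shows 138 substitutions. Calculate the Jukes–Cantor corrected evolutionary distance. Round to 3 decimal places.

0.154

p = 138/991 ≈ 0.139253.
d = −(3/4) ln(1 − 4p/3) = −0.75 ln(1 − 0.185671) = −0.75 ln(0.814329)
  = −0.75 × (-0.205391) = 0.154043 substitutions/site.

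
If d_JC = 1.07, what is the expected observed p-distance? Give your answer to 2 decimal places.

0.57

p = (3/4)(1 − e^(−4d/3)) = 0.75 × (1 − e^(-1.426667)) = 0.75 × (1 − 0.240108) = 0.569919.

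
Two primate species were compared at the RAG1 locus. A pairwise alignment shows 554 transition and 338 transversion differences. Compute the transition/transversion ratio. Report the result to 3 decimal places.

1.639

R = 554/338 = 1.639053… ≈ 1.639 (to 3 d.p.).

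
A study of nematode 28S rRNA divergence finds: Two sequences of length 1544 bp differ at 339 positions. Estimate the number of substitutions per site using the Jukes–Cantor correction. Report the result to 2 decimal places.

0.26

p = 339/1544 ≈ 0.21956.
d = −(3/4) ln(1 − 4p/3) = −0.75 ln(1 − 0.292747) = −0.75 ln(0.707253)
  = −0.75 × (-0.346367) = 0.259775 substitutions/site.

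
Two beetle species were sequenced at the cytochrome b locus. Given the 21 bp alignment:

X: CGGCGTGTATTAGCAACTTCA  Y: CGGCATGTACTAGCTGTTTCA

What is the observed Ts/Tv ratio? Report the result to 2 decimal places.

Transitions are A↔G and C↔T; transversions are all other mismatches.
Transitions: 4. Transversions: 1.
R = 4/1 = 4.00.

4.00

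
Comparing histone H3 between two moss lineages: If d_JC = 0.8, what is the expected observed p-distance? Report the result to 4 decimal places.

p = (3/4)(1 − e^(−4d/3)) = 0.75 × (1 − e^(-1.066667)) = 0.75 × (1 − 0.344154) = 0.491885.

0.4919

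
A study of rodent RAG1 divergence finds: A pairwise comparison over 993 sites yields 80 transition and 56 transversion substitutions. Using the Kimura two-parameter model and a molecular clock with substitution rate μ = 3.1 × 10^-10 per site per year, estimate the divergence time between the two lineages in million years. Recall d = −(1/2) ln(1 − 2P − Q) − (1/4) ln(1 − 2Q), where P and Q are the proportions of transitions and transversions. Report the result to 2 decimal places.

246.07

P = 80/993 ≈ 0.080564 and Q = 56/993 ≈ 0.056395.
Under the Kimura two-parameter model, d = −½ ln(1 − 2P − Q) − ¼ ln(1 − 2Q).
1 − 2P − Q = 0.782477, giving −½ ln(0.782477) = 0.122645.
1 − 2Q = 0.88721, giving −¼ ln(0.88721) = 0.029918.
d = 0.122645 + 0.029918 = 0.152563.
Under a molecular clock d = 2μt, so t = d/(2μ) = 0.152563 / (2 × 3.1 × 10^-10) = 246.07 million years.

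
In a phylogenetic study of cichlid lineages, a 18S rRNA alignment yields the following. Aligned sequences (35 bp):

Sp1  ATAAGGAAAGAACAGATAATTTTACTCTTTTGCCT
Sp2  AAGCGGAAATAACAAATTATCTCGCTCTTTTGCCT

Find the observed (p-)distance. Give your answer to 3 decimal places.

The sequences differ at 9 of 35 positions (sites 2, 3, 4, 10, 15, 18, 21, 23, 24).
p = 9/35 = 0.257142… ≈ 0.257 (to 3 d.p.).

0.257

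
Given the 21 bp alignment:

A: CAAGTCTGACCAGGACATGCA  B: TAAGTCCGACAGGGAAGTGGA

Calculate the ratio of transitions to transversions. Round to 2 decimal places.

1.33

Transitions are A↔G and C↔T; transversions are all other mismatches.
Transitions: 4. Transversions: 3.
R = 4/3 = 1.333333… ≈ 1.33 (to 2 d.p.).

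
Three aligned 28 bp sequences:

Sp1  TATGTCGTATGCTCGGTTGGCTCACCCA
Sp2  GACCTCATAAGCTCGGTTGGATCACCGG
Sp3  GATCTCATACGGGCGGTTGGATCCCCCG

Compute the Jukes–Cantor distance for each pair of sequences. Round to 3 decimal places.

d(Sp1,Sp2) = 0.360, d(Sp1,Sp3) = 0.420, d(Sp2,Sp3) = 0.252

Sp1–Sp2: 8/28 sites differ → p ≈ 0.285714, d = −0.75 ln(1 − 0.380952) = 0.359679 ≈ 0.360.
Sp1–Sp3: 9/28 sites differ → p ≈ 0.321429, d = −0.75 ln(1 − 0.428572) = 0.419713 ≈ 0.420.
Sp2–Sp3: 6/28 sites differ → p ≈ 0.214286, d = −0.75 ln(1 − 0.285715) = 0.252355 ≈ 0.252.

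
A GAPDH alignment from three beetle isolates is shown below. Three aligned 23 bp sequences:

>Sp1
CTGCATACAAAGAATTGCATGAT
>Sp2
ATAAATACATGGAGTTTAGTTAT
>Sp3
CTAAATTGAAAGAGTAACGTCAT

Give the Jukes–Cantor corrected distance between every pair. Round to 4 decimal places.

d(Sp1,Sp2) = 0.6501, d(Sp1,Sp3) = 0.5532, d(Sp2,Sp3) = 0.5532

Sp1–Sp2: 10/23 sites differ → p ≈ 0.434783, d = −0.75 ln(1 − 0.579711) = 0.650110 ≈ 0.6501.
Sp1–Sp3: 9/23 sites differ → p ≈ 0.391304, d = −0.75 ln(1 − 0.521739) = 0.553199 ≈ 0.5532.
Sp2–Sp3: 9/23 sites differ → p ≈ 0.391304, d = −0.75 ln(1 − 0.521739) = 0.553199 ≈ 0.5532.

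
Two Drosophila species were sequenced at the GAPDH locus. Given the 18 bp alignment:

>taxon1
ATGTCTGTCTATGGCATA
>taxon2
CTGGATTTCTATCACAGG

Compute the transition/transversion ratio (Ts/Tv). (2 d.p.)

Transitions are A↔G and C↔T; transversions are all other mismatches.
Transitions: 2. Transversions: 6.
R = 2/6 = 0.333333… ≈ 0.33 (to 2 d.p.).

0.33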